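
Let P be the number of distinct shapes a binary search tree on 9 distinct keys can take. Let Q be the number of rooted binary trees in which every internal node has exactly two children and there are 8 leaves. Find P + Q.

Rooted binary trees with 9 nodes (each child slot possibly empty) number C_9. So P = C_9 = 4862.
A full binary tree with L leaves has L−1 internal nodes and is counted by C_{L−1}; L = 8 gives C_7. So Q = C_7 = 429.
P + Q = 4862 + 429 = 5291.

5291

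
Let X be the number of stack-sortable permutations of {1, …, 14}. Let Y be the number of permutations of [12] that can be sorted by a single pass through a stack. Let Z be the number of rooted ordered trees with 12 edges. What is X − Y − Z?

Stack-sortable permutations are exactly the 231-avoiding ones, counted by C_n; here n = 14. So X = C_14 = 2674440.
By Knuth's characterisation, the stack-sortable permutations of length 12 are the 231-avoiders, numbering C_12. So Y = C_12 = 208012.
A rooted plane tree with 12 edges has 13 nodes, and the count is C_12. So Z = C_12 = 208012.
X − Y − Z = 2674440 − 208012 − 208012 = 2258416.

2258416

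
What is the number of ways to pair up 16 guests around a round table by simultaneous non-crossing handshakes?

1430

With 16 = 2·8 people, non-crossing handshake pairings are non-crossing perfect matchings on a circle, counted by C_8.
C_8 = C_7 · 2(2·7+1)/(7+2) = 429 · 30/9 = 1430.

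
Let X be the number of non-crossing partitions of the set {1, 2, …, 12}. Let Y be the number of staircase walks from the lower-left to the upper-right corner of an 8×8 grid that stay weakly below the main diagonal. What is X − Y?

206582

The non-crossing partitions of [12] form a lattice of size C_12. So X = C_12 = 208012.
Monotone paths in an n×n grid that stay weakly below the diagonal are counted by C_n; here n = 8. So Y = C_8 = 1430.
X − Y = 208012 − 1430 = 206582.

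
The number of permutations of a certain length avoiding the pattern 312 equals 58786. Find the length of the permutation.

Permutations of [n] avoiding a fixed length-3 pattern are counted by C_n, and C_11 = 58786.

11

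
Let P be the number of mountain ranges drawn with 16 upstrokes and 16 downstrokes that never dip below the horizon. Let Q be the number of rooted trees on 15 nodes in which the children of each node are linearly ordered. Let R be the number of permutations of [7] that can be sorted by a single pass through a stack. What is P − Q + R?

32683659

Paths of 16 up- and 16 down-steps that never dip below the axis are Dyck paths; their count is C_16. So P = C_16 = 35357670.
A rooted plane tree on 15 nodes has 14 edges, and such trees are counted by C_14. So Q = C_14 = 2674440.
Stack-sortable permutations are exactly the 231-avoiding ones, counted by C_n; here n = 7. So R = C_7 = 429.
P − Q + R = 35357670 − 2674440 + 429 = 32683659.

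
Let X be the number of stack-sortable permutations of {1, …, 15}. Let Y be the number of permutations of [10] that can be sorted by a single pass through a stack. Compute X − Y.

9678049

By Knuth's characterisation, the stack-sortable permutations of length 15 are the 231-avoiders, numbering C_15. So X = C_15 = 9694845.
By Knuth's characterisation, the stack-sortable permutations of length 10 are the 231-avoiders, numbering C_10. So Y = C_10 = 16796.
X − Y = 9694845 − 16796 = 9678049.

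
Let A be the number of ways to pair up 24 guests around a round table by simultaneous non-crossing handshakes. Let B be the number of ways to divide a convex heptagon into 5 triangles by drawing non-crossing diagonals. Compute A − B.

With 24 = 2·12 people, non-crossing handshake pairings are non-crossing perfect matchings on a circle, counted by C_12. So A = C_12 = 208012.
Triangulations of a convex m-gon are counted by C_{m−2}; with m = 7 this is C_5. So B = C_5 = 42.
A − B = 208012 − 42 = 207970.

207970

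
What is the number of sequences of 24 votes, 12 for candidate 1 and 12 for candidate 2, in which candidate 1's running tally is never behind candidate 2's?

208012

Reading a vote for the leader as '(' and for the other as ')' turns such a sequence into a balanced string of 12 pairs, so the count is C_12.
C_12 = C_11 · 2(2·11+1)/(11+2) = 58786 · 46/13 = 208012.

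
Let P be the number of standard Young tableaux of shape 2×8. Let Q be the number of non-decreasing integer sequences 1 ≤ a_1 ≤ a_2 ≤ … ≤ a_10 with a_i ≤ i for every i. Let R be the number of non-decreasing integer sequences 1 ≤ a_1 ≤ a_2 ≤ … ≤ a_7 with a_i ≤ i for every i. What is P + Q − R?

17797

By the hook-length formula (or a Dyck-path bijection), SYT of shape 2×8 number C_8. So P = C_8 = 1430.
Such sub-staircase sequences of length n are counted by C_n; here n = 10. So Q = C_10 = 16796.
Such sub-staircase sequences of length n are counted by C_n; here n = 7. So R = C_7 = 429.
P + Q − R = 1430 + 16796 − 429 = 17797.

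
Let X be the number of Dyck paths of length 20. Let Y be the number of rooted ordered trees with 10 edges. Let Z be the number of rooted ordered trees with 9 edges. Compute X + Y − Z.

A Dyck path with 10 up-steps and 10 down-steps has semilength 10, so there are C_10 of them. So X = C_10 = 16796.
A rooted plane tree with 10 edges has 11 nodes, and the count is C_10. So Y = C_10 = 16796.
Rooted ordered trees with n edges are counted by C_n; here n = 9. So Z = C_9 = 4862.
X + Y − Z = 16796 + 16796 − 4862 = 28730.

28730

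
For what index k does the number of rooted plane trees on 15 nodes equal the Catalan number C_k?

14

Rooted ordered (plane) trees on m nodes have m−1 edges and are counted by C_{m−1}; m = 15 gives C_14.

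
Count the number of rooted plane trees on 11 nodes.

16796

Rooted ordered (plane) trees on m nodes have m−1 edges and are counted by C_{m−1}; m = 11 gives C_10.
C_10 = C_9 · 2(2·9+1)/(9+2) = 4862 · 38/11 = 16796.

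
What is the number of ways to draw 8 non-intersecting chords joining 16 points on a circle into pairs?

1430

Pairing 16 circle points by 8 non-crossing chords gives C_8 matchings.
C_8 = C(16,8)/9 = 12870/9 = 1430.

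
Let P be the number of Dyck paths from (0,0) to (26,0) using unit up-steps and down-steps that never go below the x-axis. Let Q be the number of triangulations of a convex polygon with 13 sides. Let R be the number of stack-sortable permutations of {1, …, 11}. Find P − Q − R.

A Dyck path with 13 up-steps and 13 down-steps has semilength 13, so there are C_13 of them. So P = C_13 = 742900.
Triangulations of a convex m-gon are counted by C_{m−2}; with m = 13 this is C_11. So Q = C_11 = 58786.
Stack-sortable permutations are exactly the 231-avoiding ones, counted by C_n; here n = 11. So R = C_11 = 58786.
P − Q − R = 742900 − 58786 − 58786 = 625328.

625328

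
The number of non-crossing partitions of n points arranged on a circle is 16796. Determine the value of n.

10

Non-crossing partitions of [n] are counted by C_n. Since C_10 = 16796, the index is 10.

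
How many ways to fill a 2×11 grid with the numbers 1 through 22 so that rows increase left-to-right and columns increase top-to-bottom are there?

58786

Standard Young tableaux of shape 2×n are counted by C_n; here n = 11.
C_11 = C_10 · 2(2·10+1)/(10+2) = 16796 · 42/12 = 58786.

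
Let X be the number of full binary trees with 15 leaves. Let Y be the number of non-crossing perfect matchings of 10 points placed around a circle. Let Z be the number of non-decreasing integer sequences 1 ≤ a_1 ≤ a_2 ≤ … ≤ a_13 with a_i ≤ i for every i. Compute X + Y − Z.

A full binary tree with L leaves has L−1 internal nodes and is counted by C_{L−1}; L = 15 gives C_14. So X = C_14 = 2674440.
Pairing 10 circle points by 5 non-crossing chords gives C_5 matchings. So Y = C_5 = 42.
Such sub-staircase sequences of length n are counted by C_n; here n = 13. So Z = C_13 = 742900.
X + Y − Z = 2674440 + 42 − 742900 = 1931582.

1931582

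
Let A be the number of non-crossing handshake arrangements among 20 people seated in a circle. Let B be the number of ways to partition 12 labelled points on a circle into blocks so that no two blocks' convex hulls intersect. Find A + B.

Non-crossing handshake pairings of 2n people are counted by C_n; 20 people gives n = 10. So A = C_10 = 16796.
The non-crossing partitions of [12] form a lattice of size C_12. So B = C_12 = 208012.
A + B = 16796 + 208012 = 224808.

224808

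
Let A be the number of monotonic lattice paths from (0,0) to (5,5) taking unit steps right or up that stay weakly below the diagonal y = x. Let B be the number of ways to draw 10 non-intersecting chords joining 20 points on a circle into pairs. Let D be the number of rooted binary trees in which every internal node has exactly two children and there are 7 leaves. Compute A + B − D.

16706

Monotone paths in an n×n grid that stay weakly below the diagonal are counted by C_n; here n = 5. So A = C_5 = 42.
Non-crossing perfect matchings of 2n points on a circle are counted by C_n; with 20 points, n = 10. So B = C_10 = 16796.
A full binary tree with L leaves has L−1 internal nodes and is counted by C_{L−1}; L = 7 gives C_6. So D = C_6 = 132.
A + B − D = 42 + 16796 − 132 = 16706.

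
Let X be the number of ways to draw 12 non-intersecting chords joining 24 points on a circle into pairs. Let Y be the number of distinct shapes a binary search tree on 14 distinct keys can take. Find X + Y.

2882452

Non-crossing perfect matchings of 2n points on a circle are counted by C_n; with 24 points, n = 12. So X = C_12 = 208012.
Rooted binary trees with 14 nodes (each child slot possibly empty) number C_14. So Y = C_14 = 2674440.
X + Y = 208012 + 2674440 = 2882452.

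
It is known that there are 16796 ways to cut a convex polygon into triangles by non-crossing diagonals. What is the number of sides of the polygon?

12

Triangulations of a convex m-gon are counted by C_{m−2}; 16796 = C_10.
So m − 2 = 10, giving m = 12 sides.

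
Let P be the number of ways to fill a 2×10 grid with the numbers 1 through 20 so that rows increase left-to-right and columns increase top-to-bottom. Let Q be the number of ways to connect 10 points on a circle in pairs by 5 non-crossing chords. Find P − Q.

16754

Standard Young tableaux of shape 2×n are counted by C_n; here n = 10. So P = C_10 = 16796.
Pairing 10 circle points by 5 non-crossing chords gives C_5 matchings. So Q = C_5 = 42.
P − Q = 16796 − 42 = 16754.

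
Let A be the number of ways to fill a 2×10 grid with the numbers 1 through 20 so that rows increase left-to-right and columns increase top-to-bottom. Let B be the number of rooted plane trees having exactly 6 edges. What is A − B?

By the hook-length formula (or a Dyck-path bijection), SYT of shape 2×10 number C_10. So A = C_10 = 16796.
Rooted ordered trees with n edges are counted by C_n; here n = 6. So B = C_6 = 132.
A − B = 16796 − 132 = 16664.

16664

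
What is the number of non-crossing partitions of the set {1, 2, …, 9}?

4862

The non-crossing partitions of [9] form a lattice of size C_9.
C_9 = C_8 · 2(2·8+1)/(8+2) = 1430 · 34/10 = 4862.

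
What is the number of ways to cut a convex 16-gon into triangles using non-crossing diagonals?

2674440

The number of triangulations of a 16-gon is the Catalan number C_14 (index = sides − 2).
C_14 = C(28,14)/15 = 40116600/15 = 2674440.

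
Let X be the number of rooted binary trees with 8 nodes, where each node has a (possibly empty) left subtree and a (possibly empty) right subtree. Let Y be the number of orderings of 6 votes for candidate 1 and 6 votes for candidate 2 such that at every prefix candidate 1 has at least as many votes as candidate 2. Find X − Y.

Binary trees (left/right distinguished) on n nodes are counted by C_n; here n = 8. So X = C_8 = 1430.
Ballot sequences with n votes each where one side never trails are Dyck words, counted by C_n; here n = 6. So Y = C_6 = 132.
X − Y = 1430 − 132 = 1298.

1298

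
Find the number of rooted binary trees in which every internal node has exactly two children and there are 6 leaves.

Full binary trees with 6 leaves have 6−1 = 5 internal nodes, so there are C_5 of them.
C_5 = 42.

42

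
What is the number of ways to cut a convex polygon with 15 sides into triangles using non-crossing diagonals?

Triangulations of a convex m-gon are counted by C_{m−2}; with m = 15 this is C_13.
C_13 = C(26,13)/14 = 10400600/14 = 742900.

742900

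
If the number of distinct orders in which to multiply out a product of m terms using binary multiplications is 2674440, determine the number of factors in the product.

Parenthesizations of m factors are counted by C_{m−1}. Since C_14 = 2674440, the index is 14.
So the index is 14, and the number of factors is 14 + 1 = 15.

15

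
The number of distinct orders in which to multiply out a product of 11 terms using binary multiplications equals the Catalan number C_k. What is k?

10

Bracketing 11 factors into binary products is counted by C_{11−1} = C_10.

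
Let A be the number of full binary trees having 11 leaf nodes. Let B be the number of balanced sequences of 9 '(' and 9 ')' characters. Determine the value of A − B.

Full binary trees with 11 leaves have 11−1 = 10 internal nodes, so there are C_10 of them. So A = C_10 = 16796.
With 9 pairs the number of balanced bracket strings is the Catalan number C_9. So B = C_9 = 4862.
A − B = 16796 − 4862 = 11934.

11934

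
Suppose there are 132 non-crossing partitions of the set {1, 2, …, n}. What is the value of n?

Non-crossing partitions of [n] are counted by C_n, and C_6 = 132.

6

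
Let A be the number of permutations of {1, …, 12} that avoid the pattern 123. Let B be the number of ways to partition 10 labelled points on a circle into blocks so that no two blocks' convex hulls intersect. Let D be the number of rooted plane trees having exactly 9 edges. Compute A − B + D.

For any fixed pattern of length 3, the pattern-avoiding permutations of [12] number C_12. So A = C_12 = 208012.
Non-crossing partitions of an n-element set are counted by C_n; here n = 10. So B = C_10 = 16796.
A rooted plane tree with 9 edges has 10 nodes, and the count is C_9. So D = C_9 = 4862.
A − B + D = 208012 − 16796 + 4862 = 196078.

196078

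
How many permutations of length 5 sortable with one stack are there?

42

By Knuth's characterisation, the stack-sortable permutations of length 5 are the 231-avoiders, numbering C_5.
C_5 = C(10,5)/6 = 252/6 = 42.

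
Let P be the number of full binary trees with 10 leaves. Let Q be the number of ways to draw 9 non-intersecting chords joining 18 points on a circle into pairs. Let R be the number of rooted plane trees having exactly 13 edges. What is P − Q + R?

A full binary tree with L leaves has L−1 internal nodes and is counted by C_{L−1}; L = 10 gives C_9. So P = C_9 = 4862.
Non-crossing perfect matchings of 2n points on a circle are counted by C_n; with 18 points, n = 9. So Q = C_9 = 4862.
Rooted ordered trees with n edges are counted by C_n; here n = 13. So R = C_13 = 742900.
P − Q + R = 4862 − 4862 + 742900 = 742900.

742900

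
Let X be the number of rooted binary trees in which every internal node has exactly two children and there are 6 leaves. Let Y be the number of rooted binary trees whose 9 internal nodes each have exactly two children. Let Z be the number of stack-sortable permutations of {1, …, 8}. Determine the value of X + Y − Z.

A full binary tree with L leaves has L−1 internal nodes and is counted by C_{L−1}; L = 6 gives C_5. So X = C_5 = 42.
The number of full binary trees on 9 internal nodes is the Catalan number C_9. So Y = C_9 = 4862.
Stack-sortable permutations are exactly the 231-avoiding ones, counted by C_n; here n = 8. So Z = C_8 = 1430.
X + Y − Z = 42 + 4862 − 1430 = 3474.

3474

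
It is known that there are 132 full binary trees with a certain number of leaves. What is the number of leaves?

7

Full binary trees with L leaves are counted by C_{L−1}, and C_6 = 132.
So the index is 6, and the number of leaves is 6 + 1 = 7.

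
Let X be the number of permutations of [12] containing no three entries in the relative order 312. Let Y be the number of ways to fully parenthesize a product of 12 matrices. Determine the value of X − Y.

149226

For any fixed pattern of length 3, the pattern-avoiding permutations of [12] number C_12. So X = C_12 = 208012.
Ways to associate a product of 12 factors correspond to binary trees on 12 leaves, so the count is C_11. So Y = C_11 = 58786.
X − Y = 208012 − 58786 = 149226.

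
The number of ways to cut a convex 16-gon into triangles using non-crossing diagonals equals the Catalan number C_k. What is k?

14

The number of triangulations of a 16-gon is the Catalan number C_14 (index = sides − 2).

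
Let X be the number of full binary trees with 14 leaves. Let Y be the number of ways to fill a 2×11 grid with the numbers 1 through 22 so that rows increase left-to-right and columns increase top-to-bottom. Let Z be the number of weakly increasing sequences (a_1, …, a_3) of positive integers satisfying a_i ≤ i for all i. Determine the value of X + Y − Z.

Full binary trees with 14 leaves have 14−1 = 13 internal nodes, so there are C_13 of them. So X = C_13 = 742900.
Standard Young tableaux of shape 2×n are counted by C_n; here n = 11. So Y = C_11 = 58786.
Weakly increasing sequences with a_i ≤ i biject with Dyck paths of semilength 3, so there are C_3. So Z = C_3 = 5.
X + Y − Z = 742900 + 58786 − 5 = 801681.

801681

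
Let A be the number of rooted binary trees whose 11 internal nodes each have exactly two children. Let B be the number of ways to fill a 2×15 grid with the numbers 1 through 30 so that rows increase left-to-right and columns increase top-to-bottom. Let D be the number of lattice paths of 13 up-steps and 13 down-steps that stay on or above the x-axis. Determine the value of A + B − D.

The number of full binary trees on 11 internal nodes is the Catalan number C_11. So A = C_11 = 58786.
By the hook-length formula (or a Dyck-path bijection), SYT of shape 2×15 number C_15. So B = C_15 = 9694845.
Dyck paths of semilength n (length 2n) are counted by C_n; here n = 13. So D = C_13 = 742900.
A + B − D = 58786 + 9694845 − 742900 = 9010731.

9010731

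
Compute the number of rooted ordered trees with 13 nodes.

208012

A rooted plane tree on 13 nodes has 12 edges, and such trees are counted by C_12.
C_12 = C(24,12)/13 = 2704156/13 = 208012.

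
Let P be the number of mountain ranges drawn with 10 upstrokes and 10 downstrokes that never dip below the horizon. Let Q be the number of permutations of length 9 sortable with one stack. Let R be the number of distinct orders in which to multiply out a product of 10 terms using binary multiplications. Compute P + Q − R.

16796

A Dyck path with 10 up-steps and 10 down-steps has semilength 10, so there are C_10 of them. So P = C_10 = 16796.
Stack-sortable permutations are exactly the 231-avoiding ones, counted by C_n; here n = 9. So Q = C_9 = 4862.
Parenthesizations of m factors correspond to full binary trees with m leaves, counted by C_{m−1}; m = 10 gives C_9. So R = C_9 = 4862.
P + Q − R = 16796 + 4862 − 4862 = 16796.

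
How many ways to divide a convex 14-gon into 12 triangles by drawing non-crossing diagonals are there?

Triangulations of a convex m-gon are counted by C_{m−2}; with m = 14 this is C_12.
C_12 = C(24,12)/13 = 2704156/13 = 208012.

208012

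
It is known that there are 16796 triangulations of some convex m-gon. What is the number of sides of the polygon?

12

Triangulations of a convex m-gon are counted by C_{m−2}, and C_10 = 16796.
So m − 2 = 10, giving m = 12 sides.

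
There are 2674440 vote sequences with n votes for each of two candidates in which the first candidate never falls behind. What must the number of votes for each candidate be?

Such ballot sequences with n votes each are counted by C_n. Since C_14 = 2674440, the index is 14.

14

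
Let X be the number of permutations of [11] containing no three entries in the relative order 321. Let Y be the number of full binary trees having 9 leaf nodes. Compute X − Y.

57356

Permutations of [n] avoiding any single length-3 pattern are counted by C_n; here n = 11. So X = C_11 = 58786.
A full binary tree with L leaves has L−1 internal nodes and is counted by C_{L−1}; L = 9 gives C_8. So Y = C_8 = 1430.
X − Y = 58786 − 1430 = 57356.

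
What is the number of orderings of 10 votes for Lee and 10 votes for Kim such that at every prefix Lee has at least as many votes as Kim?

Ballot sequences with n votes each where one side never trails are Dyck words, counted by C_n; here n = 10.
C_10 = C_9 · 2(2·9+1)/(9+2) = 4862 · 38/11 = 16796.

16796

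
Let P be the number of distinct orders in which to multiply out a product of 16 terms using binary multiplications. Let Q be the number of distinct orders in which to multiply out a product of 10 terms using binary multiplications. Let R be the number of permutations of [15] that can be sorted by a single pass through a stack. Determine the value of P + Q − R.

4862

Bracketing 16 factors into binary products is counted by C_{16−1} = C_15. So P = C_15 = 9694845.
Parenthesizations of m factors correspond to full binary trees with m leaves, counted by C_{m−1}; m = 10 gives C_9. So Q = C_9 = 4862.
Stack-sortable permutations are exactly the 231-avoiding ones, counted by C_n; here n = 15. So R = C_15 = 9694845.
P + Q − R = 9694845 + 4862 − 9694845 = 4862.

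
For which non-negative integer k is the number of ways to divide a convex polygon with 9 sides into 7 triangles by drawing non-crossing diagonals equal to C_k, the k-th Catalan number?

7

The number of triangulations of a 9-gon is the Catalan number C_7 (index = sides − 2).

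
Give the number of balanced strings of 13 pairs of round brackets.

With 13 pairs the number of balanced bracket strings is the Catalan number C_13.
C_13 = C(26,13)/14 = 10400600/14 = 742900.

742900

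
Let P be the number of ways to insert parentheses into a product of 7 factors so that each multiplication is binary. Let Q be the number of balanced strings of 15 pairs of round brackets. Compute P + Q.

9694977

Parenthesizations of m factors correspond to full binary trees with m leaves, counted by C_{m−1}; m = 7 gives C_6. So P = C_6 = 132.
A balanced arrangement of 15 bracket pairs is a Dyck word of semilength 15, so the count is C_15. So Q = C_15 = 9694845.
P + Q = 132 + 9694845 = 9694977.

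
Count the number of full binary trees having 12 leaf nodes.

Full binary trees with 12 leaves have 12−1 = 11 internal nodes, so there are C_11 of them.
C_11 = C(22,11)/12 = 705432/12 = 58786.

58786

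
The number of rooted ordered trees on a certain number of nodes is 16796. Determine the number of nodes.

Rooted ordered trees on m nodes are counted by C_{m−1}. The Catalan number equal to 16796 is C_10.
So the index is 10, and the number of nodes is 10 + 1 = 11.

11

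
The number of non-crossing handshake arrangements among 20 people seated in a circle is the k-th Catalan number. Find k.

10

Non-crossing handshake pairings of 2n people are counted by C_n; 20 people gives n = 10.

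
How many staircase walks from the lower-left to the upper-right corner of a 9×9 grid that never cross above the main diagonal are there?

Monotone paths in an n×n grid that stay weakly below the diagonal are counted by C_n; here n = 9.
C_9 = C(18,9)/10 = 48620/10 = 4862.

4862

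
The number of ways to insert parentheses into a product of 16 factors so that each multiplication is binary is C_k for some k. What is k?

Bracketing 16 factors into binary products is counted by C_{16−1} = C_15.

15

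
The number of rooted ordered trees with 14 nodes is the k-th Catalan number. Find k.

13

Rooted ordered (plane) trees on m nodes have m−1 edges and are counted by C_{m−1}; m = 14 gives C_13.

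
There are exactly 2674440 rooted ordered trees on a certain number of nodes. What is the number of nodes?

15

Rooted ordered trees on m nodes are counted by C_{m−1}. The Catalan number equal to 2674440 is C_14.
So the index is 14, and the number of nodes is 14 + 1 = 15.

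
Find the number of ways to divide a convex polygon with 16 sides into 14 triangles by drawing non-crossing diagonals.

Triangulations of a convex m-gon are counted by C_{m−2}; with m = 16 this is C_14.
C_14 = C_13 · 2(2·13+1)/(13+2) = 742900 · 54/15 = 2674440.

2674440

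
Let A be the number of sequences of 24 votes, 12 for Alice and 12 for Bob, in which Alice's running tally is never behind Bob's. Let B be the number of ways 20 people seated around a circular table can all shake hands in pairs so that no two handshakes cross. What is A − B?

191216

Ballot sequences with n votes each where one side never trails are Dyck words, counted by C_n; here n = 12. So A = C_12 = 208012.
Non-crossing handshake pairings of 2n people are counted by C_n; 20 people gives n = 10. So B = C_10 = 16796.
A − B = 208012 − 16796 = 191216.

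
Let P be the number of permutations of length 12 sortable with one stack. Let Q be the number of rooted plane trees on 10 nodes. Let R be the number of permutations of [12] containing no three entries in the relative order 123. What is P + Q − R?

4862

By Knuth's characterisation, the stack-sortable permutations of length 12 are the 231-avoiders, numbering C_12. So P = C_12 = 208012.
A rooted plane tree on 10 nodes has 9 edges, and such trees are counted by C_9. So Q = C_9 = 4862.
For any fixed pattern of length 3, the pattern-avoiding permutations of [12] number C_12. So R = C_12 = 208012.
P + Q − R = 208012 + 4862 − 208012 = 4862.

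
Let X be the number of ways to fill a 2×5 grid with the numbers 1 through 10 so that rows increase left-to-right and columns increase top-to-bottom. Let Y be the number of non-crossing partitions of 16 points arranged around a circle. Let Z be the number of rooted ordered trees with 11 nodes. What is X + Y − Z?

By the hook-length formula (or a Dyck-path bijection), SYT of shape 2×5 number C_5. So X = C_5 = 42.
Non-crossing partitions of an n-element set are counted by C_n; here n = 16. So Y = C_16 = 35357670.
A rooted plane tree on 11 nodes has 10 edges, and such trees are counted by C_10. So Z = C_10 = 16796.
X + Y − Z = 42 + 35357670 − 16796 = 35340916.

35340916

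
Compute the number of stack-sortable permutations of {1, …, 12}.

208012

By Knuth's characterisation, the stack-sortable permutations of length 12 are the 231-avoiders, numbering C_12.
C_12 = C(24,12)/13 = 2704156/13 = 208012.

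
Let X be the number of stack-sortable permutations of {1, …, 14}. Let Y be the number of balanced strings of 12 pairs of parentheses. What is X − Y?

2466428

By Knuth's characterisation, the stack-sortable permutations of length 14 are the 231-avoiders, numbering C_14. So X = C_14 = 2674440.
Balanced strings of n pairs of brackets are counted by C_n; here n = 12. So Y = C_12 = 208012.
X − Y = 2674440 − 208012 = 2466428.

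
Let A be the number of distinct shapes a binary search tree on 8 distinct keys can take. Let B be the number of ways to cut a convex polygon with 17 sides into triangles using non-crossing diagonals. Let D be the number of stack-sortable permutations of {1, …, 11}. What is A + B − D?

Binary trees (left/right distinguished) on n nodes are counted by C_n; here n = 8. So A = C_8 = 1430.
A convex 17-gon is triangulated into 15 triangles, and the number of such triangulations is the Catalan number C_{17−2} = C_15. So B = C_15 = 9694845.
By Knuth's characterisation, the stack-sortable permutations of length 11 are the 231-avoiders, numbering C_11. So D = C_11 = 58786.
A + B − D = 1430 + 9694845 − 58786 = 9637489.

9637489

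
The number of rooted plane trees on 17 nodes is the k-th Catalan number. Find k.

Rooted ordered (plane) trees on m nodes have m−1 edges and are counted by C_{m−1}; m = 17 gives C_16.

16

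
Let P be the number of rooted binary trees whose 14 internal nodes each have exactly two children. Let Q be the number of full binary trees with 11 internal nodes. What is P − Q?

2615654

Full binary trees with n internal nodes are counted by C_n; here n = 14. So P = C_14 = 2674440.
The number of full binary trees on 11 internal nodes is the Catalan number C_11. So Q = C_11 = 58786.
P − Q = 2674440 − 58786 = 2615654.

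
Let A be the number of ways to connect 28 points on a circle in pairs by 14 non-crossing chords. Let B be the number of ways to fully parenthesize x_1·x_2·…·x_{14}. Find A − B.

1931540

Pairing 28 circle points by 14 non-crossing chords gives C_14 matchings. So A = C_14 = 2674440.
Bracketing 14 factors into binary products is counted by C_{14−1} = C_13. So B = C_13 = 742900.
A − B = 2674440 − 742900 = 1931540.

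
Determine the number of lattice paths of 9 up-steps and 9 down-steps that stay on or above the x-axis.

A Dyck path with 9 up-steps and 9 down-steps has semilength 9, so there are C_9 of them.
C_9 = 4862.

4862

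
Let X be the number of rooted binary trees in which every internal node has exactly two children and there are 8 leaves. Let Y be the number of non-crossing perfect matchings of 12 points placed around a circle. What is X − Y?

297

Full binary trees with 8 leaves have 8−1 = 7 internal nodes, so there are C_7 of them. So X = C_7 = 429.
Pairing 12 circle points by 6 non-crossing chords gives C_6 matchings. So Y = C_6 = 132.
X − Y = 429 − 132 = 297.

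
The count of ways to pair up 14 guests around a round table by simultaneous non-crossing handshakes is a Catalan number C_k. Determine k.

With 14 = 2·7 people, non-crossing handshake pairings are non-crossing perfect matchings on a circle, counted by C_7.

7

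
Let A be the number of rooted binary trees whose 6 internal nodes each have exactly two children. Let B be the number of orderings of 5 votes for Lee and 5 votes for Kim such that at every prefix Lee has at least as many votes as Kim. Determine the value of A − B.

The number of full binary trees on 6 internal nodes is the Catalan number C_6. So A = C_6 = 132.
Ballot sequences with n votes each where one side never trails are Dyck words, counted by C_n; here n = 5. So B = C_5 = 42.
A − B = 132 − 42 = 90.

90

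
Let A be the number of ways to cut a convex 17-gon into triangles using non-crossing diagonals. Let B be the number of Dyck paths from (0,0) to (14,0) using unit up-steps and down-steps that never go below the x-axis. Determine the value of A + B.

A convex 17-gon is triangulated into 15 triangles, and the number of such triangulations is the Catalan number C_{17−2} = C_15. So A = C_15 = 9694845.
Paths of 7 up- and 7 down-steps that never dip below the axis are Dyck paths; their count is C_7. So B = C_7 = 429.
A + B = 9694845 + 429 = 9695274.

9695274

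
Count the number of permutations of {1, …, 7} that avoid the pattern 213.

For any fixed pattern of length 3, the pattern-avoiding permutations of [7] number C_7.
C_7 = C(14,7)/8 = 3432/8 = 429.

429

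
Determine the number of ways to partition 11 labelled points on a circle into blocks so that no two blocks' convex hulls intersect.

Non-crossing partitions of an n-element set are counted by C_n; here n = 11.
C_11 = C_10 · 2(2·10+1)/(10+2) = 16796 · 42/12 = 58786.

58786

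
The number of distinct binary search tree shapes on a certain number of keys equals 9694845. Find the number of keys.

Binary search tree shapes on n keys are counted by C_n. The Catalan number equal to 9694845 is C_15.

15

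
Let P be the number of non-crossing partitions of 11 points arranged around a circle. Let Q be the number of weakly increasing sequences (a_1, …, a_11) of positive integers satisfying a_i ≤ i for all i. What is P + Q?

117572

The non-crossing partitions of [11] form a lattice of size C_11. So P = C_11 = 58786.
Weakly increasing sequences with a_i ≤ i biject with Dyck paths of semilength 11, so there are C_11. So Q = C_11 = 58786.
P + Q = 58786 + 58786 = 117572.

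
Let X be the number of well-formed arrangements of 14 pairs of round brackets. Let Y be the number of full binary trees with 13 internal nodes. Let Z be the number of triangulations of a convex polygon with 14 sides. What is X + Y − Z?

With 14 pairs the number of balanced bracket strings is the Catalan number C_14. So X = C_14 = 2674440.
Full binary trees with n internal nodes are counted by C_n; here n = 13. So Y = C_13 = 742900.
A convex 14-gon is triangulated into 12 triangles, and the number of such triangulations is the Catalan number C_{14−2} = C_12. So Z = C_12 = 208012.
X + Y − Z = 2674440 + 742900 − 208012 = 3209328.

3209328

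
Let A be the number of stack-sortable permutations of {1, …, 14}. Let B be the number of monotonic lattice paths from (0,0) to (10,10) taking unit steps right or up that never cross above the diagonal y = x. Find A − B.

Stack-sortable permutations are exactly the 231-avoiding ones, counted by C_n; here n = 14. So A = C_14 = 2674440.
Monotone paths in an n×n grid that stay weakly below the diagonal are counted by C_n; here n = 10. So B = C_10 = 16796.
A − B = 2674440 − 16796 = 2657644.

2657644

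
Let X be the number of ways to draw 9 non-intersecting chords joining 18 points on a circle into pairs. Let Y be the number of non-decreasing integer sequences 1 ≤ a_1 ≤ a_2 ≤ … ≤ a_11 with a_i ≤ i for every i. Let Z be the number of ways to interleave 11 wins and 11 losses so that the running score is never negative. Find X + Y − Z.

4862

Pairing 18 circle points by 9 non-crossing chords gives C_9 matchings. So X = C_9 = 4862.
Such sub-staircase sequences of length n are counted by C_n; here n = 11. So Y = C_11 = 58786.
Reading a vote for the leader as '(' and for the other as ')' turns such a sequence into a balanced string of 11 pairs, so the count is C_11. So Z = C_11 = 58786.
X + Y − Z = 4862 + 58786 − 58786 = 4862.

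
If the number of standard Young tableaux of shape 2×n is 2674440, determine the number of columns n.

14

Standard Young tableaux of shape 2×n are counted by C_n. Since C_14 = 2674440, the index is 14.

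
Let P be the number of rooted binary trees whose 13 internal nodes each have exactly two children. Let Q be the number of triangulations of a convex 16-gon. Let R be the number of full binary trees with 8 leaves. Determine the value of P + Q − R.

3416911

The number of full binary trees on 13 internal nodes is the Catalan number C_13. So P = C_13 = 742900.
The number of triangulations of a 16-gon is the Catalan number C_14 (index = sides − 2). So Q = C_14 = 2674440.
Full binary trees with 8 leaves have 8−1 = 7 internal nodes, so there are C_7 of them. So R = C_7 = 429.
P + Q − R = 742900 + 2674440 − 429 = 3416911.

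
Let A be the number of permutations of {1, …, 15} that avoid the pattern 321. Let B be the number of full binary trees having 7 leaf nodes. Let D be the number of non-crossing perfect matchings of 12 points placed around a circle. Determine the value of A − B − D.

Permutations of [n] avoiding any single length-3 pattern are counted by C_n; here n = 15. So A = C_15 = 9694845.
Full binary trees with 7 leaves have 7−1 = 6 internal nodes, so there are C_6 of them. So B = C_6 = 132.
Non-crossing perfect matchings of 2n points on a circle are counted by C_n; with 12 points, n = 6. So D = C_6 = 132.
A − B − D = 9694845 − 132 − 132 = 9694581.

9694581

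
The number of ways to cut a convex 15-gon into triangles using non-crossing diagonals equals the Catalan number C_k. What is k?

Triangulations of a convex m-gon are counted by C_{m−2}; with m = 15 this is C_13.

13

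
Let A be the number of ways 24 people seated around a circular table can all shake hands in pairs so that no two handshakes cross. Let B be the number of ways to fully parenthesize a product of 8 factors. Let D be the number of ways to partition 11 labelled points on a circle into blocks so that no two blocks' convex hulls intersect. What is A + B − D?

Non-crossing handshake pairings of 2n people are counted by C_n; 24 people gives n = 12. So A = C_12 = 208012.
Ways to associate a product of 8 factors correspond to binary trees on 8 leaves, so the count is C_7. So B = C_7 = 429.
The non-crossing partitions of [11] form a lattice of size C_11. So D = C_11 = 58786.
A + B − D = 208012 + 429 − 58786 = 149655.

149655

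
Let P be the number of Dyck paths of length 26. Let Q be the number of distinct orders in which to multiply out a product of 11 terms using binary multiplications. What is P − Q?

726104

Dyck paths of semilength n (length 2n) are counted by C_n; here n = 13. So P = C_13 = 742900.
Bracketing 11 factors into binary products is counted by C_{11−1} = C_10. So Q = C_10 = 16796.
P − Q = 742900 − 16796 = 726104.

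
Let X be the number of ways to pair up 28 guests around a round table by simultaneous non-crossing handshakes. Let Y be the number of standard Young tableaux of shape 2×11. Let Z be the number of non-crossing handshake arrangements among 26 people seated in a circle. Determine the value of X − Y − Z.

Non-crossing handshake pairings of 2n people are counted by C_n; 28 people gives n = 14. So X = C_14 = 2674440.
By the hook-length formula (or a Dyck-path bijection), SYT of shape 2×11 number C_11. So Y = C_11 = 58786.
With 26 = 2·13 people, non-crossing handshake pairings are non-crossing perfect matchings on a circle, counted by C_13. So Z = C_13 = 742900.
X − Y − Z = 2674440 − 58786 − 742900 = 1872754.

1872754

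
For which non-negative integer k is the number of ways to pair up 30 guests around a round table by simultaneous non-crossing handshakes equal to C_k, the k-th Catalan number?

15

Non-crossing handshake pairings of 2n people are counted by C_n; 30 people gives n = 15.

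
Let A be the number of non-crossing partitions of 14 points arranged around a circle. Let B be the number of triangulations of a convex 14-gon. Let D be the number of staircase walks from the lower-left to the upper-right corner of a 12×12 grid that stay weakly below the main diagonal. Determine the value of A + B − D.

2674440

Non-crossing partitions of an n-element set are counted by C_n; here n = 14. So A = C_14 = 2674440.
Triangulations of a convex m-gon are counted by C_{m−2}; with m = 14 this is C_12. So B = C_12 = 208012.
Monotone paths in an n×n grid that stay weakly below the diagonal are counted by C_n; here n = 12. So D = C_12 = 208012.
A + B − D = 2674440 + 208012 − 208012 = 2674440.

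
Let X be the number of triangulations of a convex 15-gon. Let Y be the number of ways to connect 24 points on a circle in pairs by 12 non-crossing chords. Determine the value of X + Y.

The number of triangulations of a 15-gon is the Catalan number C_13 (index = sides − 2). So X = C_13 = 742900.
Pairing 24 circle points by 12 non-crossing chords gives C_12 matchings. So Y = C_12 = 208012.
X + Y = 742900 + 208012 = 950912.

950912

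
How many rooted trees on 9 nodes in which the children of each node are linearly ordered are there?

Rooted ordered (plane) trees on m nodes have m−1 edges and are counted by C_{m−1}; m = 9 gives C_8.
C_8 = 1430.

1430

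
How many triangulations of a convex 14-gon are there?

208012

The number of triangulations of a 14-gon is the Catalan number C_12 (index = sides − 2).
C_12 = C(24,12)/13 = 2704156/13 = 208012.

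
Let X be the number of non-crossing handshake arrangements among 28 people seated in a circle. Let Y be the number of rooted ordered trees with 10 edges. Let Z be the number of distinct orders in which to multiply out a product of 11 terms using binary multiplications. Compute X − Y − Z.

Non-crossing handshake pairings of 2n people are counted by C_n; 28 people gives n = 14. So X = C_14 = 2674440.
A rooted plane tree with 10 edges has 11 nodes, and the count is C_10. So Y = C_10 = 16796.
Parenthesizations of m factors correspond to full binary trees with m leaves, counted by C_{m−1}; m = 11 gives C_10. So Z = C_10 = 16796.
X − Y − Z = 2674440 − 16796 − 16796 = 2640848.

2640848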